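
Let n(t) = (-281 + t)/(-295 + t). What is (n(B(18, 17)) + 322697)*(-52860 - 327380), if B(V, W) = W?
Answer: -17055670903600/139 ≈ -1.2270e+11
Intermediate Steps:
n(t) = (-281 + t)/(-295 + t)
(n(B(18, 17)) + 322697)*(-52860 - 327380) = ((-281 + 17)/(-295 + 17) + 322697)*(-52860 - 327380) = (-264/(-278) + 322697)*(-380240) = (-1/278*(-264) + 322697)*(-380240) = (132/139 + 322697)*(-380240) = (44855015/139)*(-380240) = -17055670903600/139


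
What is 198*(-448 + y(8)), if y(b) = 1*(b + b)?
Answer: -85536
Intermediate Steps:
y(b) = 2*b (y(b) = 1*(2*b) = 2*b)
198*(-448 + y(8)) = 198*(-448 + 2*8) = 198*(-448 + 16) = 198*(-432) = -85536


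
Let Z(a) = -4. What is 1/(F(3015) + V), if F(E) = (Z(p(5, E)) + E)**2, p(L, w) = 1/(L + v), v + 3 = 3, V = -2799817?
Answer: 1/6266304 ≈ 1.5958e-7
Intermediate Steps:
v = 0 (v = -3 + 3 = 0)
p(L, w) = 1/L (p(L, w) = 1/(L + 0) = 1/L)
F(E) = (-4 + E)**2
1/(F(3015) + V) = 1/((-4 + 3015)**2 - 2799817) = 1/(3011**2 - 2799817) = 1/(9066121 - 2799817) = 1/6266304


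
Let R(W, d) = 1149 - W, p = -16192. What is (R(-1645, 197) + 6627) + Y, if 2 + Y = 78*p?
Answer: -1253557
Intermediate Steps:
Y = -1262978 (Y = -2 + 78*(-16192) = -2 - 1262976 = -1262978)
(R(-1645, 197) + 6627) + Y = ((1149 - 1*(-1645)) + 6627) - 1262978 = ((1149 + 1645) + 6627) - 1262978 = (2794 + 6627) - 1262978 = 9421 - 1262978 = -1253557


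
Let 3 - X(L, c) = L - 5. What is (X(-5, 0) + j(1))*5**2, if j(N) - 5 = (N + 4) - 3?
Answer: 500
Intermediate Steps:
j(N) = 6 + N (j(N) = 5 + ((N + 4) - 3) = 5 + ((4 + N) - 3) = 5 + (1 + N) = 6 + N)
X(L, c) = 8 - L (X(L, c) = 3 - (L - 5) = 3 - (-5 + L) = 3 + (5 - L) = 8 - L)
(X(-5, 0) + j(1))*5**2 = ((8 - 1*(-5)) + (6 + 1))*5**2 = ((8 + 5) + 7)*25 = (13 + 7)*25 = 20*25 = 500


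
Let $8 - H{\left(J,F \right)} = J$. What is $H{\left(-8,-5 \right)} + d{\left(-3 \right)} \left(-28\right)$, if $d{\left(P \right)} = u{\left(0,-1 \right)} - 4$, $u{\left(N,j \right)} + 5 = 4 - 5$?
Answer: $296$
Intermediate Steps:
$H{\left(J,F \right)} = 8 - J$
$u{\left(N,j \right)} = -6$ ($u{\left(N,j \right)} = -5 + \left(4 - 5\right) = -5 - 1 = -6$)
$d{\left(P \right)} = -10$ ($d{\left(P \right)} = -6 - 4 = -10$)
$H{\left(-8,-5 \right)} + d{\left(-3 \right)} \left(-28\right) = \left(8 - -8\right) - -280 = \left(8 + 8\right) + 280 = 16 + 280 = 296$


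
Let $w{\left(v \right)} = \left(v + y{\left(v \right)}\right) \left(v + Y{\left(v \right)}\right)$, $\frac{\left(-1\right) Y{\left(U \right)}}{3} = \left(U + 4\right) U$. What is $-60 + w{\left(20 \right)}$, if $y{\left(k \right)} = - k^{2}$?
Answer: $539540$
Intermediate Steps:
$Y{\left(U \right)} = - 3 U \left(4 + U\right)$ ($Y{\left(U \right)} = - 3 \left(U + 4\right) U = - 3 \left(4 + U\right) U = - 3 U \left(4 + U\right)$)
$w{\left(v \right)} = \left(v - v^{2}\right) \left(v - 3 v \left(4 + v\right)\right)$
$-60 + w{\left(20 \right)} = -60 + 20^{2} \left(-11 + 3 \cdot 20^{2} + 8 \cdot 20\right) = -60 + 400 \left(-11 + 3 \cdot 400 + 160\right) = -60 + 400 \left(-11 + 1200 + 160\right) = -60 + 400 \cdot 1349 = -60 + 539600 = 539540$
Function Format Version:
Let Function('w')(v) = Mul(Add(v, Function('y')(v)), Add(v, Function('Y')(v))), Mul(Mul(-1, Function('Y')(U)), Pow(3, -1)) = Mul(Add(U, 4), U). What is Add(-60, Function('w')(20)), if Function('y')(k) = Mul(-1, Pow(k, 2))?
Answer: 539540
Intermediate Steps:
Function('Y')(U) = Mul(-3, U, Add(4, U)) (Function('Y')(U) = Mul(-3, Mul(Add(U, 4), U)) = Mul(-3, Mul(Add(4, U), U)) = Mul(-3, Mul(U, Add(4, U))) = Mul(-3, U, Add(4, U)))
Function('w')(v) = Mul(Add(v, Mul(-1, Pow(v, 2))), Add(v, Mul(-3, v, Add(4, v))))
Add(-60, Function('w')(20)) = Add(-60, Mul(Pow(20, 2), Add(-11, Mul(3, Pow(20, 2)), Mul(8, 20)))) = Add(-60, Mul(400, Add(-11, Mul(3, 400), 160))) = Add(-60, Mul(400, Add(-11, 1200, 160))) = Add(-60, Mul(400, 1349)) = Add(-60, 539600) = 539540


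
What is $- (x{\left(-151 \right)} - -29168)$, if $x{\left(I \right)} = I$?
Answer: $-29017$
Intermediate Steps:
$- (x{\left(-151 \right)} - -29168) = - (-151 - -29168) = - (-151 + 29168) = \left(-1\right) 29017 = -29017$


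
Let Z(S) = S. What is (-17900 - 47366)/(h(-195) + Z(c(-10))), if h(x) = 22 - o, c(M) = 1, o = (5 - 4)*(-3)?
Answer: -32633/13 ≈ -2510.2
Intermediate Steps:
o = -3 (o = 1*(-3) = -3)
h(x) = 25 (h(x) = 22 - 1*(-3) = 22 + 3 = 25)
(-17900 - 47366)/(h(-195) + Z(c(-10))) = (-17900 - 47366)/(25 + 1) = -65266/26 = -65266*1/26 = -32633/13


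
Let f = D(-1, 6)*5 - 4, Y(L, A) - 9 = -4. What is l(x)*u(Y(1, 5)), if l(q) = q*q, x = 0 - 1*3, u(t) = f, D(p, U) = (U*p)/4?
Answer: -207/2 ≈ -103.50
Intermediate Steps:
Y(L, A) = 5 (Y(L, A) = 9 - 4 = 5)
D(p, U) = U*p/4 (D(p, U) = (U*p)*(1/4) = U*p/4)
f = -23/2 (f = ((1/4)*6*(-1))*5 - 4 = -3/2*5 - 4 = -15/2 - 4 = -23/2 ≈ -11.500)
u(t) = -23/2
x = -3 (x = 0 - 3 = -3)
l(q) = q**2
l(x)*u(Y(1, 5)) = (-3)**2*(-23/2) = 9*(-23/2) = -207/2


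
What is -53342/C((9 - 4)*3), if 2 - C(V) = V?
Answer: 53342/13 ≈ 4103.2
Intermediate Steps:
C(V) = 2 - V
-53342/C((9 - 4)*3) = -53342/(2 - (9 - 4)*3) = -53342/(2 - 5*3) = -53342/(2 - 1*15) = -53342/(2 - 15) = -53342/(-13) = -53342*(-1/13) = 53342/13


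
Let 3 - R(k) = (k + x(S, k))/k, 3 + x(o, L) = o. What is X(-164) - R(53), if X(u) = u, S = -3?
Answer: -8804/53 ≈ -166.11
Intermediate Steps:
x(o, L) = -3 + o
R(k) = 3 - (-6 + k)/k (R(k) = 3 - (k + (-3 - 3))/k = 3 - (k - 6)/k = 3 - (-6 + k)/k)
X(-164) - R(53) = -164 - (2 + 6/53) = -164 - 1*112/53 = -164 - 112/53 = -8804/53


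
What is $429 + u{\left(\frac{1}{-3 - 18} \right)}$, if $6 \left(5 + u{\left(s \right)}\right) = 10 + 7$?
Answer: $\frac{2561}{6} \approx 426.83$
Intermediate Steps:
$u{\left(s \right)} = - \frac{13}{6}$ ($u{\left(s \right)} = -5 + \frac{10 + 7}{6} = -5 + \frac{1}{6} \cdot 17 = -5 + \frac{17}{6} = - \frac{13}{6}$)
$429 + u{\left(\frac{1}{-3 - 18} \right)} = 429 - \frac{13}{6} = \frac{2561}{6}$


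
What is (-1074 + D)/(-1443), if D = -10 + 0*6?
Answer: 1084/1443 ≈ 0.75121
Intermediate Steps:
D = -10 (D = -10 + 0 = -10)
(-1074 + D)/(-1443) = (-1074 - 10)/(-1443) = -1/1443*(-1084) = 1084/1443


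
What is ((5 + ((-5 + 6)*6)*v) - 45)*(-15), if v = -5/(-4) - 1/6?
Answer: 1005/2 ≈ 502.50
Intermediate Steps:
v = 13/12 (v = -5*(-¼) - 1*⅙ = 5/4 - ⅙ = 13/12 ≈ 1.0833)
((5 + ((-5 + 6)*6)*v) - 45)*(-15) = ((5 + ((-5 + 6)*6)*(13/12)) - 45)*(-15) = ((5 + (1*6)*(13/12)) - 45)*(-15) = ((5 + 6*(13/12)) - 45)*(-15) = ((5 + 13/2) - 45)*(-15) = (23/2 - 45)*(-15) = -67/2*(-15) = 1005/2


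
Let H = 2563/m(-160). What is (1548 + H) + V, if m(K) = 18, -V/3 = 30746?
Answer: -1629857/18 ≈ -90548.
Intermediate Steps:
V = -92238 (V = -3*30746 = -92238)
H = 2563/18 ≈ 142.39
(1548 + H) + V = (1548 + 2563/18) - 92238 = 30427/18 - 92238 = -1629857/18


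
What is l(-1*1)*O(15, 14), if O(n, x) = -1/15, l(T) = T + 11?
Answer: -⅔ ≈ -0.66667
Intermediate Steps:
l(T) = 11 + T
O(n, x) = -1/15 (O(n, x) = -1*1/15 = -1/15)
l(-1*1)*O(15, 14) = (11 - 1*1)*(-1/15) = (11 - 1)*(-1/15) = 10*(-1/15) = -⅔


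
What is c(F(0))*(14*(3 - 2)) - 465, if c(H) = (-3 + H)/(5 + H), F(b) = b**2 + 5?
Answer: -2311/5 ≈ -462.20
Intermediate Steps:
F(b) = 5 + b**2
c(H) = (-3 + H)/(5 + H)
c(F(0))*(14*(3 - 2)) - 465 = ((-3 + (5 + 0**2))/(5 + (5 + 0**2)))*(14*(3 - 2)) - 465 = ((-3 + (5 + 0))/(5 + (5 + 0)))*(14*1) - 465 = ((-3 + 5)/(5 + 5))*14 - 465 = (2/10)*14 - 465 = ((1/10)*2)*14 - 465 = (1/5)*14 - 465 = 14/5 - 465 = -2311/5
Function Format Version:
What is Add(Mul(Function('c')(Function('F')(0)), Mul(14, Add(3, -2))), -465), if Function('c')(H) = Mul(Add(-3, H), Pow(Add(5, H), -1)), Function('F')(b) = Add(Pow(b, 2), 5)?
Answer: Rational(-2311, 5) ≈ -462.20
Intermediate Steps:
Function('F')(b) = Add(5, Pow(b, 2))
Function('c')(H) = Mul(Pow(Add(5, H), -1), Add(-3, H))
Add(Mul(Function('c')(Function('F')(0)), Mul(14, Add(3, -2))), -465) = Add(Mul(Mul(Pow(Add(5, Add(5, Pow(0, 2))), -1), Add(-3, Add(5, Pow(0, 2)))), Mul(14, Add(3, -2))), -465) = Add(Mul(Mul(Pow(Add(5, Add(5, 0)), -1), Add(-3, Add(5, 0))), Mul(14, 1)), -465) = Add(Mul(Mul(Pow(Add(5, 5), -1), Add(-3, 5)), 14), -465) = Add(Mul(Mul(Pow(10, -1), 2), 14), -465) = Add(Mul(Mul(Rational(1, 10), 2), 14), -465) = Add(Mul(Rational(1, 5), 14), -465) = Add(Rational(14, 5), -465) = Rational(-2311, 5)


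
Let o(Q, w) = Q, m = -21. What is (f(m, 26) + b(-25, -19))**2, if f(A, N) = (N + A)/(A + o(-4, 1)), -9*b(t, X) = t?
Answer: 13456/2025 ≈ 6.6449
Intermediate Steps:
b(t, X) = -t/9
f(A, N) = (A + N)/(-4 + A) (f(A, N) = (N + A)/(A - 4) = (A + N)/(-4 + A))
(f(m, 26) + b(-25, -19))**2 = ((-21 + 26)/(-4 - 21) - 1/9*(-25))**2 = (5/(-25) + 25/9)**2 = (-1/25*5 + 25/9)**2 = (-1/5 + 25/9)**2 = (116/45)**2 = 13456/2025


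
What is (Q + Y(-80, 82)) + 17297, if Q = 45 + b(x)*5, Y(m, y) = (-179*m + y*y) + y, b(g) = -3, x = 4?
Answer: 38453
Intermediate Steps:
Y(m, y) = y + y² - 179*m (Y(m, y) = (-179*m + y²) + y = (y² - 179*m) + y = y + y² - 179*m)
Q = 30 (Q = 45 - 3*5 = 45 - 15 = 30)
(Q + Y(-80, 82)) + 17297 = (30 + (82 + 82² - 179*(-80))) + 17297 = (30 + (82 + 6724 + 14320)) + 17297 = (30 + 21126) + 17297 = 21156 + 17297 = 38453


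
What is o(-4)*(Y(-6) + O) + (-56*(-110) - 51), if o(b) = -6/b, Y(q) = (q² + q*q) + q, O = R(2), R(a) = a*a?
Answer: 6214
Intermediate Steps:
R(a) = a²
O = 4 (O = 2² = 4)
Y(q) = q + 2*q² (Y(q) = (q² + q²) + q = 2*q² + q = q + 2*q²)
o(-4)*(Y(-6) + O) + (-56*(-110) - 51) = (-6/(-4))*(-6*(1 + 2*(-6)) + 4) + (-56*(-110) - 51) = (-6*(-¼))*(-6*(1 - 12) + 4) + (6160 - 51) = 3*(-6*(-11) + 4)/2 + 6109 = 3*(66 + 4)/2 + 6109 = (3/2)*70 + 6109 = 105 + 6109 = 6214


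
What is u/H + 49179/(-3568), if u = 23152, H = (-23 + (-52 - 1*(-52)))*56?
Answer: -18243611/574448 ≈ -31.759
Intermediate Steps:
H = -1288 (H = (-23 + (-52 + 52))*56 = (-23 + 0)*56 = -23*56 = -1288)
u/H + 49179/(-3568) = 23152/(-1288) + 49179/(-3568) = 23152*(-1/1288) + 49179*(-1/3568) = -2894/161 - 49179/3568 = -18243611/574448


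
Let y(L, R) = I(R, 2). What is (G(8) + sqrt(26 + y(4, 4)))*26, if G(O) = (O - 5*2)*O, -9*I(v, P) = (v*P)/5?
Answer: -416 + 26*sqrt(5810)/15 ≈ -283.88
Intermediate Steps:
I(v, P) = -P*v/45 (I(v, P) = -v*P/(9*5) = -P*v/(9*5) = -P*v/45)
y(L, R) = -2*R/45 (y(L, R) = -1/45*2*R = -2*R/45)
G(O) = O*(-10 + O) (G(O) = (O - 10)*O = (-10 + O)*O = O*(-10 + O))
(G(8) + sqrt(26 + y(4, 4)))*26 = (8*(-10 + 8) + sqrt(26 - 2/45*4))*26 = (8*(-2) + sqrt(26 - 8/45))*26 = (-16 + sqrt(1162/45))*26 = (-16 + sqrt(5810)/15)*26 = -416 + 26*sqrt(5810)/15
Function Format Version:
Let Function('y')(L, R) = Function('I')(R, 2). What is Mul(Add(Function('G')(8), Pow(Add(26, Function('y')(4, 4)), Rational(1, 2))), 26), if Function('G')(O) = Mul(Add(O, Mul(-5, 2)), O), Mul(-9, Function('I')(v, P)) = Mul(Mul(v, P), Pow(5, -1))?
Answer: Add(-416, Mul(Rational(26, 15), Pow(5810, Rational(1, 2)))) ≈ -283.88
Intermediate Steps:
Function('I')(v, P) = Mul(Rational(-1, 45), P, v) (Function('I')(v, P) = Mul(Rational(-1, 9), Mul(Mul(v, P), Pow(5, -1))) = Mul(Rational(-1, 9), Mul(Mul(P, v), Rational(1, 5))) = Mul(Rational(-1, 9), Mul(Rational(1, 5), P, v)) = Mul(Rational(-1, 45), P, v))
Function('y')(L, R) = Mul(Rational(-2, 45), R) (Function('y')(L, R) = Mul(Rational(-1, 45), 2, R) = Mul(Rational(-2, 45), R))
Function('G')(O) = Mul(O, Add(-10, O)) (Function('G')(O) = Mul(Add(O, -10), O) = Mul(Add(-10, O), O) = Mul(O, Add(-10, O)))
Mul(Add(Function('G')(8), Pow(Add(26, Function('y')(4, 4)), Rational(1, 2))), 26) = Mul(Add(Mul(8, Add(-10, 8)), Pow(Add(26, Mul(Rational(-2, 45), 4)), Rational(1, 2))), 26) = Mul(Add(Mul(8, -2), Pow(Add(26, Rational(-8, 45)), Rational(1, 2))), 26) = Mul(Add(-16, Pow(Rational(1162, 45), Rational(1, 2))), 26) = Mul(Add(-16, Mul(Rational(1, 15), Pow(5810, Rational(1, 2)))), 26) = Add(-416, Mul(Rational(26, 15), Pow(5810, Rational(1, 2))))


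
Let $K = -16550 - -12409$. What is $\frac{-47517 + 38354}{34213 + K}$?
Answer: $- \frac{1309}{4296} \approx -0.3047$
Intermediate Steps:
$K = -4141$ ($K = -16550 + 12409 = -4141$)
$\frac{-47517 + 38354}{34213 + K} = \frac{-47517 + 38354}{34213 - 4141} = - \frac{9163}{30072} = \left(-9163\right) \frac{1}{30072} = - \frac{1309}{4296}$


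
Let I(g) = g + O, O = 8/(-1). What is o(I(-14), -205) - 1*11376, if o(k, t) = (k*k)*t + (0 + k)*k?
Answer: -110112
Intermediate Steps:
O = -8 (O = 8*(-1) = -8)
I(g) = -8 + g (I(g) = g - 8 = -8 + g)
o(k, t) = k**2 + t*k**2 (o(k, t) = k**2*t + k*k = t*k**2 + k**2 = k**2 + t*k**2)
o(I(-14), -205) - 1*11376 = (-8 - 14)**2*(1 - 205) - 1*11376 = (-22)**2*(-204) - 11376 = 484*(-204) - 11376 = -98736 - 11376 = -110112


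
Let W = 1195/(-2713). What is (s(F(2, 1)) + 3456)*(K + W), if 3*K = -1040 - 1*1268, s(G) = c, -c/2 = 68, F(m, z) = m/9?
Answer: -20800427480/8139 ≈ -2.5556e+6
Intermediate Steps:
F(m, z) = m/9 (F(m, z) = m*(⅑) = m/9)
c = -136 (c = -2*68 = -136)
s(G) = -136
K = -2308/3 (K = (-1040 - 1*1268)/3 = (-1040 - 1268)/3 = (⅓)*(-2308) = -2308/3 ≈ -769.33)
W = -1195/2713 (W = 1195*(-1/2713) = -1195/2713 ≈ -0.44047)
(s(F(2, 1)) + 3456)*(K + W) = (-136 + 3456)*(-2308/3 - 1195/2713) = 3320*(-6265189/8139) = -20800427480/8139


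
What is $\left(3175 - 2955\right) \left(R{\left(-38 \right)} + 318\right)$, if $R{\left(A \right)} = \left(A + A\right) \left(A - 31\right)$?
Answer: $1223640$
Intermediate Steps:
$R{\left(A \right)} = 2 A \left(-31 + A\right)$
$\left(3175 - 2955\right) \left(R{\left(-38 \right)} + 318\right) = \left(3175 - 2955\right) \left(2 \left(-38\right) \left(-31 - 38\right) + 318\right) = 220 \left(2 \left(-38\right) \left(-69\right) + 318\right) = 220 \left(5244 + 318\right) = 220 \cdot 5562 = 1223640$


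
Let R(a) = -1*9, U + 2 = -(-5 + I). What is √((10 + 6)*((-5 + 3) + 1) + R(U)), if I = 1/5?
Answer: 5*I ≈ 5.0*I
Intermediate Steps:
I = ⅕ (I = 1*(⅕) = ⅕ ≈ 0.20000)
U = 14/5 (U = -2 - (-5 + ⅕) = -2 - 1*(-24/5) = -2 + 24/5 = 14/5 ≈ 2.8000)
R(a) = -9
√((10 + 6)*((-5 + 3) + 1) + R(U)) = √((10 + 6)*((-5 + 3) + 1) - 9) = √(16*(-2 + 1) - 9) = √(16*(-1) - 9) = √(-16 - 9) = √(-25) = 5*I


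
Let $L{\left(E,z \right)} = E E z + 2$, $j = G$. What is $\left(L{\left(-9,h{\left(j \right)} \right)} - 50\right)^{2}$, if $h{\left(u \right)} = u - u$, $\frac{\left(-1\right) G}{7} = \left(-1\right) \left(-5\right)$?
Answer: $2304$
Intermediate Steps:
$G = -35$ ($G = - 7 \left(\left(-1\right) \left(-5\right)\right) = \left(-7\right) 5 = -35$)
$j = -35$
$h{\left(u \right)} = 0$
$L{\left(E,z \right)} = 2 + z E^{2}$ ($L{\left(E,z \right)} = E^{2} z + 2 = z E^{2} + 2 = 2 + z E^{2}$)
$\left(L{\left(-9,h{\left(j \right)} \right)} - 50\right)^{2} = \left(\left(2 + 0 \left(-9\right)^{2}\right) - 50\right)^{2} = \left(\left(2 + 0 \cdot 81\right) - 50\right)^{2} = \left(\left(2 + 0\right) - 50\right)^{2} = \left(2 - 50\right)^{2} = \left(-48\right)^{2} = 2304$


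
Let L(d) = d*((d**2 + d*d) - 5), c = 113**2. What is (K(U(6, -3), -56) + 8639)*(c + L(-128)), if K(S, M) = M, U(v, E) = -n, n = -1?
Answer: -35884621785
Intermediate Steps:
c = 12769
U(v, E) = 1 (U(v, E) = -1*(-1) = 1)
L(d) = d*(-5 + 2*d**2) (L(d) = d*((d**2 + d**2) - 5) = d*(2*d**2 - 5) = d*(-5 + 2*d**2))
(K(U(6, -3), -56) + 8639)*(c + L(-128)) = (-56 + 8639)*(12769 - 128*(-5 + 2*(-128)**2)) = 8583*(12769 - 128*(-5 + 2*16384)) = 8583*(12769 - 128*(-5 + 32768)) = 8583*(12769 - 128*32763) = 8583*(12769 - 4193664) = 8583*(-4180895) = -35884621785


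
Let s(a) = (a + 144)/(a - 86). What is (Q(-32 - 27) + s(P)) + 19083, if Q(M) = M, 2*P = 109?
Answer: 1198115/63 ≈ 19018.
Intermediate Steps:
P = 109/2 (P = (½)*109 = 109/2 ≈ 54.500)
s(a) = (144 + a)/(-86 + a)
(Q(-32 - 27) + s(P)) + 19083 = ((-32 - 27) + (144 + 109/2)/(-86 + 109/2)) + 19083 = (-59 + (397/2)/(-63/2)) + 19083 = (-59 - 2/63*397/2) + 19083 = (-59 - 397/63) + 19083 = -4114/63 + 19083 = 1198115/63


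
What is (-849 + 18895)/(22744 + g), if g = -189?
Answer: 18046/22555 ≈ 0.80009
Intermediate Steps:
(-849 + 18895)/(22744 + g) = (-849 + 18895)/(22744 - 189) = 18046/22555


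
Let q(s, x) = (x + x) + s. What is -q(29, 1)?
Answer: -31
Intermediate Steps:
q(s, x) = s + 2*x (q(s, x) = 2*x + s = s + 2*x)
-q(29, 1) = -(29 + 2*1) = -(29 + 2) = -1*31 = -31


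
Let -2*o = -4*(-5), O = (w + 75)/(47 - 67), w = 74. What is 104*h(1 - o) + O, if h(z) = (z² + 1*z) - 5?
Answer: 264011/20 ≈ 13201.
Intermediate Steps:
O = -149/20 (O = (74 + 75)/(47 - 67) = 149/(-20) = 149*(-1/20) = -149/20 ≈ -7.4500)
o = -10 (o = -(-2)*(-5) = -½*20 = -10)
h(z) = -5 + z + z² (h(z) = (z² + z) - 5 = (z + z²) - 5 = -5 + z + z²)
104*h(1 - o) + O = 104*(-5 + (1 - 1*(-10)) + (1 - 1*(-10))²) - 149/20 = 104*(-5 + (1 + 10) + (1 + 10)²) - 149/20 = 104*(-5 + 11 + 11²) - 149/20 = 104*(-5 + 11 + 121) - 149/20 = 104*127 - 149/20 = 13208 - 149/20 = 264011/20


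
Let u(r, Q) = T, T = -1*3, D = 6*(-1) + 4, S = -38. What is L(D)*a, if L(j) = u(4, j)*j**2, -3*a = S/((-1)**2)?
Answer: -152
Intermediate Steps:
a = 38/3 (a = -(-38)/(3*((-1)**2)) = -(-38)/(3*1) = -(-38)/3 = -1/3*(-38) = 38/3 ≈ 12.667)
D = -2 (D = -6 + 4 = -2)
T = -3
u(r, Q) = -3
L(j) = -3*j**2
L(D)*a = -3*(-2)**2*(38/3) = -3*4*(38/3) = -12*38/3 = -152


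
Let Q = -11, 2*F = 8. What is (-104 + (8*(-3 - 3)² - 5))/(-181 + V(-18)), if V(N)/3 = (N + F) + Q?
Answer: -179/256 ≈ -0.69922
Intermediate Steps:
F = 4 (F = (½)*8 = 4)
V(N) = -21 + 3*N (V(N) = 3*((N + 4) - 11) = 3*((4 + N) - 11) = 3*(-7 + N) = -21 + 3*N)
(-104 + (8*(-3 - 3)² - 5))/(-181 + V(-18)) = (-104 + (8*(-3 - 3)² - 5))/(-181 + (-21 + 3*(-18))) = (-104 + (8*(-6)² - 5))/(-181 + (-21 - 54)) = (-104 + (8*36 - 5))/(-181 - 75) = (-104 + (288 - 5))/(-256) = (-104 + 283)*(-1/256) = 179*(-1/256) = -179/256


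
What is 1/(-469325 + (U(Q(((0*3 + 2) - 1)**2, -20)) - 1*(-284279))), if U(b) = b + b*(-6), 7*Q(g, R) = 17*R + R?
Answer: -7/1293522 ≈ -5.4116e-6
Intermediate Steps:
Q(g, R) = 18*R/7 (Q(g, R) = (17*R + R)/7 = (18*R)/7 = 18*R/7)
U(b) = -5*b (U(b) = b - 6*b = -5*b)
1/(-469325 + (U(Q(((0*3 + 2) - 1)**2, -20)) - 1*(-284279))) = 1/(-469325 + (-90*(-20)/7 - 1*(-284279))) = 1/(-469325 + (-5*(-360/7) + 284279)) = 1/(-469325 + (1800/7 + 284279)) = 1/(-469325 + 1991753/7) = 1/(-1293522/7) = -7/1293522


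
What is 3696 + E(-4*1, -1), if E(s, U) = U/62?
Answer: 229151/62 ≈ 3696.0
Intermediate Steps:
E(s, U) = U/62 (E(s, U) = U*(1/62) = U/62)
3696 + E(-4*1, -1) = 3696 + (1/62)*(-1) = 3696 - 1/62 = 229151/62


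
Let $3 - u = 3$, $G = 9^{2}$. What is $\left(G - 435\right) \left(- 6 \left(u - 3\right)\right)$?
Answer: $-6372$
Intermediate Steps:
$G = 81$
$u = 0$ ($u = 3 - 3 = 0$)
$\left(G - 435\right) \left(- 6 \left(u - 3\right)\right) = \left(81 - 435\right) \left(- 6 \left(0 - 3\right)\right) = - 354 \left(\left(-6\right) \left(-3\right)\right) = \left(-354\right) 18 = -6372$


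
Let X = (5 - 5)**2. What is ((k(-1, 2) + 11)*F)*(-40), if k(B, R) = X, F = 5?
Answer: -2200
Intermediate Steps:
X = 0 (X = 0**2 = 0)
k(B, R) = 0
((k(-1, 2) + 11)*F)*(-40) = ((0 + 11)*5)*(-40) = (11*5)*(-40) = 55*(-40) = -2200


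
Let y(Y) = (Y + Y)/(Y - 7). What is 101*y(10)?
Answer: 2020/3 ≈ 673.33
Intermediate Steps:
y(Y) = 2*Y/(-7 + Y) (y(Y) = (2*Y)/(-7 + Y) = 2*Y/(-7 + Y))
101*y(10) = 101*(2*10/(-7 + 10)) = 101*(2*10/3) = 101*(2*10*(⅓)) = 101*(20/3) = 2020/3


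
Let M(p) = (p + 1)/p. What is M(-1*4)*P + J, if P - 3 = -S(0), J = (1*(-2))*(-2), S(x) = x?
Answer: 25/4 ≈ 6.2500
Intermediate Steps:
M(p) = (1 + p)/p
J = 4 (J = -2*(-2) = 4)
P = 3 (P = 3 - 1*0 = 3 + 0 = 3)
M(-1*4)*P + J = ((1 - 1*4)/((-1*4)))*3 + 4 = ((1 - 4)/(-4))*3 + 4 = -1/4*(-3)*3 + 4 = (3/4)*3 + 4 = 9/4 + 4 = 25/4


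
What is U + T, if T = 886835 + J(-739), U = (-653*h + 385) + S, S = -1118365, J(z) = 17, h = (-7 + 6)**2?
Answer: -231781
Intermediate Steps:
h = 1 (h = (-1)**2 = 1)
U = -1118633 (U = (-653*1 + 385) - 1118365 = (-653 + 385) - 1118365 = -268 - 1118365 = -1118633)
T = 886852 (T = 886835 + 17 = 886852)
U + T = -1118633 + 886852 = -231781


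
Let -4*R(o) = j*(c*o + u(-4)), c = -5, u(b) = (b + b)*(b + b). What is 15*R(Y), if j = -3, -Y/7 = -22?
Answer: -15885/2 ≈ -7942.5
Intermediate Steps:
Y = 154 (Y = -7*(-22) = 154)
u(b) = 4*b**2 (u(b) = (2*b)*(2*b) = 4*b**2)
R(o) = 48 - 15*o/4 (R(o) = -(-3)*(-5*o + 4*(-4)**2)/4 = -(-3)*(-5*o + 4*16)/4 = -(-3)*(-5*o + 64)/4 = -(-3)*(64 - 5*o)/4 = -(-192 + 15*o)/4 = 48 - 15*o/4)
15*R(Y) = 15*(48 - 15/4*154) = 15*(48 - 1155/2) = 15*(-1059/2) = -15885/2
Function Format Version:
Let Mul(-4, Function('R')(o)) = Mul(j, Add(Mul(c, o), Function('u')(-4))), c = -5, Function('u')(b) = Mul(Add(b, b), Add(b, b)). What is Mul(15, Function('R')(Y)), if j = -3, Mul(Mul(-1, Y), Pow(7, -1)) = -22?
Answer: Rational(-15885, 2) ≈ -7942.5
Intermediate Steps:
Y = 154 (Y = Mul(-7, -22) = 154)
Function('u')(b) = Mul(4, Pow(b, 2)) (Function('u')(b) = Mul(Mul(2, b), Mul(2, b)) = Mul(4, Pow(b, 2)))
Function('R')(o) = Add(48, Mul(Rational(-15, 4), o)) (Function('R')(o) = Mul(Rational(-1, 4), Mul(-3, Add(Mul(-5, o), Mul(4, Pow(-4, 2))))) = Mul(Rational(-1, 4), Mul(-3, Add(Mul(-5, o), Mul(4, 16)))) = Mul(Rational(-1, 4), Mul(-3, Add(Mul(-5, o), 64))) = Mul(Rational(-1, 4), Mul(-3, Add(64, Mul(-5, o)))) = Mul(Rational(-1, 4), Add(-192, Mul(15, o))) = Add(48, Mul(Rational(-15, 4), o)))
Mul(15, Function('R')(Y)) = Mul(15, Add(48, Mul(Rational(-15, 4), 154))) = Mul(15, Add(48, Rational(-1155, 2))) = Mul(15, Rational(-1059, 2)) = Rational(-15885, 2)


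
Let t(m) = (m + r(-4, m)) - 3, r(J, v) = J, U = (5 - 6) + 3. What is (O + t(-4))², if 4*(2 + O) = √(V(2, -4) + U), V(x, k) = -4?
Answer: (52 - I*√2)²/16 ≈ 168.88 - 9.1924*I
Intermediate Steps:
U = 2 (U = -1 + 3 = 2)
O = -2 + I*√2/4 (O = -2 + √(-4 + 2)/4 = -2 + √(-2)/4 = -2 + (I*√2)/4 = -2 + I*√2/4 ≈ -2.0 + 0.35355*I)
t(m) = -7 + m (t(m) = (m - 4) - 3 = (-4 + m) - 3 = -7 + m)
(O + t(-4))² = ((-2 + I*√2/4) + (-7 - 4))² = ((-2 + I*√2/4) - 11)² = (-13 + I*√2/4)²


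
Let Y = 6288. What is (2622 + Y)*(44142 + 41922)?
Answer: 766830240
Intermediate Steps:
(2622 + Y)*(44142 + 41922) = (2622 + 6288)*(44142 + 41922) = 8910*86064 = 766830240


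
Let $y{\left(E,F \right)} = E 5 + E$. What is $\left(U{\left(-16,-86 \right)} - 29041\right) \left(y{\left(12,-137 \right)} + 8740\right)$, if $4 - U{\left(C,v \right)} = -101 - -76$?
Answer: $-255653744$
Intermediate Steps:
$y{\left(E,F \right)} = 6 E$ ($y{\left(E,F \right)} = 5 E + E = 6 E$)
$U{\left(C,v \right)} = 29$ ($U{\left(C,v \right)} = 4 - \left(-101 - -76\right) = 4 - \left(-101 + 76\right) = 4 - -25 = 4 + 25 = 29$)
$\left(U{\left(-16,-86 \right)} - 29041\right) \left(y{\left(12,-137 \right)} + 8740\right) = \left(29 - 29041\right) \left(6 \cdot 12 + 8740\right) = - 29012 \left(72 + 8740\right) = \left(-29012\right) 8812 = -255653744$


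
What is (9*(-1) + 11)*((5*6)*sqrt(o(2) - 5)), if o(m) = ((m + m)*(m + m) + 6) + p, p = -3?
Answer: 60*sqrt(14) ≈ 224.50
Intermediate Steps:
o(m) = 3 + 4*m**2 (o(m) = ((m + m)*(m + m) + 6) - 3 = ((2*m)*(2*m) + 6) - 3 = (4*m**2 + 6) - 3 = (6 + 4*m**2) - 3 = 3 + 4*m**2)
(9*(-1) + 11)*((5*6)*sqrt(o(2) - 5)) = (9*(-1) + 11)*((5*6)*sqrt((3 + 4*2**2) - 5)) = (-9 + 11)*(30*sqrt((3 + 4*4) - 5)) = 2*(30*sqrt((3 + 16) - 5)) = 2*(30*sqrt(19 - 5)) = 2*(30*sqrt(14)) = 60*sqrt(14)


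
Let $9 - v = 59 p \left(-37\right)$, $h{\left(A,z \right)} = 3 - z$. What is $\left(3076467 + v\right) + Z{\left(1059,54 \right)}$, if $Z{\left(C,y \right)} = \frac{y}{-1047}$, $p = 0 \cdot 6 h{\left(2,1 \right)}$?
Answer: $\frac{1073690106}{349} \approx 3.0765 \cdot 10^{6}$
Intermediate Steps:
$p = 0$ ($p = 0 \cdot 6 \left(3 - 1\right) = 0 \left(3 - 1\right) = 0 \cdot 2 = 0$)
$v = 9$ ($v = 9 - 59 \cdot 0 \left(-37\right) = 9 - 0 \left(-37\right) = 9 - 0 = 9 + 0 = 9$)
$Z{\left(C,y \right)} = - \frac{y}{1047}$ ($Z{\left(C,y \right)} = y \left(- \frac{1}{1047}\right) = - \frac{y}{1047}$)
$\left(3076467 + v\right) + Z{\left(1059,54 \right)} = \left(3076467 + 9\right) - \frac{18}{349} = 3076476 - \frac{18}{349} = \frac{1073690106}{349}$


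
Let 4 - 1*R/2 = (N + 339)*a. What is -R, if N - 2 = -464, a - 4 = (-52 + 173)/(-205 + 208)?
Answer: -10914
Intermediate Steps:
a = 133/3 (a = 4 + (-52 + 173)/(-205 + 208) = 4 + 121/3 = 133/3 ≈ 44.333)
N = -462 (N = 2 - 464 = -462)
R = 10914 (R = 8 - 2*(-462 + 339)*133/3 = 8 - (-246)*133/3 = 8 - 2*(-5453) = 8 + 10906 = 10914)
-R = -1*10914 = -10914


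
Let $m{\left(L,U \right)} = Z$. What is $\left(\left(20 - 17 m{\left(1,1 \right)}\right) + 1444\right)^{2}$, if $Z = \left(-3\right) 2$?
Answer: $2452356$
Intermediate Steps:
$Z = -6$
$m{\left(L,U \right)} = -6$
$\left(\left(20 - 17 m{\left(1,1 \right)}\right) + 1444\right)^{2} = \left(\left(20 - -102\right) + 1444\right)^{2} = \left(\left(20 + 102\right) + 1444\right)^{2} = \left(122 + 1444\right)^{2} = 1566^{2} = 2452356$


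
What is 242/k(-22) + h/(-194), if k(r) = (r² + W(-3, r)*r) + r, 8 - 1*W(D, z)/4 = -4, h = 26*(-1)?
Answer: -716/2619 ≈ -0.27339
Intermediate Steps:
h = -26
W(D, z) = 48 (W(D, z) = 32 - 4*(-4) = 32 + 16 = 48)
k(r) = r² + 49*r (k(r) = (r² + 48*r) + r = r² + 49*r)
242/k(-22) + h/(-194) = 242/((-22*(49 - 22))) - 26/(-194) = 242/((-22*27)) - 26*(-1/194) = 242/(-594) + 13/97 = 242*(-1/594) + 13/97 = -11/27 + 13/97 = -716/2619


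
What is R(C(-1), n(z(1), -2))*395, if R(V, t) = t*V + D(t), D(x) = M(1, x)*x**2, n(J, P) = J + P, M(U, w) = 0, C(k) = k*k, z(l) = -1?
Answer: -1185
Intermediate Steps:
C(k) = k**2
D(x) = 0 (D(x) = 0*x**2 = 0)
R(V, t) = V*t (R(V, t) = t*V + 0 = V*t + 0 = V*t)
R(C(-1), n(z(1), -2))*395 = ((-1)**2*(-1 - 2))*395 = (1*(-3))*395 = -3*395 = -1185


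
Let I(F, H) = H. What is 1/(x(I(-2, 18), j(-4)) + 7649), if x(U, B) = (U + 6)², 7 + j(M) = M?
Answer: 1/8225 ≈ 0.00012158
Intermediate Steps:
j(M) = -7 + M
x(U, B) = (6 + U)²
1/(x(I(-2, 18), j(-4)) + 7649) = 1/((6 + 18)² + 7649) = 1/(24² + 7649) = 1/(576 + 7649) = 1/8225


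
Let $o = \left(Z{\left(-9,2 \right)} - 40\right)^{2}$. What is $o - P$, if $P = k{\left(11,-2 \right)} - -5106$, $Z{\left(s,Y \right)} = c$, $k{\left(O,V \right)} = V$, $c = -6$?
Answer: $-2988$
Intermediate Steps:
$Z{\left(s,Y \right)} = -6$
$o = 2116$ ($o = \left(-6 - 40\right)^{2} = \left(-46\right)^{2} = 2116$)
$P = 5104$ ($P = -2 - -5106 = -2 + 5106 = 5104$)
$o - P = 2116 - 5104 = -2988$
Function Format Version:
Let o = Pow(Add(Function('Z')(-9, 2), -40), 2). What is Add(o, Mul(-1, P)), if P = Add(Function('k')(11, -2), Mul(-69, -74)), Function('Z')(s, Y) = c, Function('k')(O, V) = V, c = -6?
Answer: -2988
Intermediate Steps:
Function('Z')(s, Y) = -6
o = 2116 (o = Pow(Add(-6, -40), 2) = Pow(-46, 2) = 2116)
P = 5104 (P = Add(-2, Mul(-69, -74)) = Add(-2, 5106) = 5104)
Add(o, Mul(-1, P)) = Add(2116, Mul(-1, 5104)) = Add(2116, -5104) = -2988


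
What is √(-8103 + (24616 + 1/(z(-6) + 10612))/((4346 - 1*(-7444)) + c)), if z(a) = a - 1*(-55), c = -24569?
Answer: 3*I*√16714607656451289494/136236919 ≈ 90.027*I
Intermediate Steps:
z(a) = 55 + a (z(a) = a + 55 = 55 + a)
√(-8103 + (24616 + 1/(z(-6) + 10612))/((4346 - 1*(-7444)) + c)) = √(-8103 + (24616 + 1/((55 - 6) + 10612))/((4346 - 1*(-7444)) - 24569)) = √(-8103 + (24616 + 1/(49 + 10612))/((4346 + 7444) - 24569)) = √(-8103 + (24616 + 1/10661)/(11790 - 24569)) = √(-8103 + (24616 + 1/10661)/(-12779)) = √(-8103 + (262431177/10661)*(-1/12779)) = √(-8103 - 262431177/136236919) = √(-1104190185834/136236919) = 3*I*√16714607656451289494/136236919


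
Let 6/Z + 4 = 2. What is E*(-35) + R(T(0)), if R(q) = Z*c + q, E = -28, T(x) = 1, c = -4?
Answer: 993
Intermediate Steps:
Z = -3 (Z = 6/(-4 + 2) = 6/(-2) = 6*(-½) = -3)
R(q) = 12 + q (R(q) = -3*(-4) + q = 12 + q)
E*(-35) + R(T(0)) = -28*(-35) + (12 + 1) = 980 + 13 = 993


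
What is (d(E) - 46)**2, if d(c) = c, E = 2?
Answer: 1936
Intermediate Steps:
(d(E) - 46)**2 = (2 - 46)**2 = (-44)**2 = 1936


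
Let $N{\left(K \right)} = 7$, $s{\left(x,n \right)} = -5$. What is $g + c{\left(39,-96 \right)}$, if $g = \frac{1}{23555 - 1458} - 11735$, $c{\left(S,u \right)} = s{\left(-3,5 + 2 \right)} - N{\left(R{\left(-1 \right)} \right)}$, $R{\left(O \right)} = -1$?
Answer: $- \frac{259573458}{22097} \approx -11747.0$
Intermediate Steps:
$c{\left(S,u \right)} = -12$ ($c{\left(S,u \right)} = -5 - 7 = -12$)
$g = - \frac{259308294}{22097}$ ($g = \frac{1}{22097} - 11735 = - \frac{259308294}{22097} \approx -11735.0$)
$g + c{\left(39,-96 \right)} = - \frac{259308294}{22097} - 12 = - \frac{259573458}{22097}$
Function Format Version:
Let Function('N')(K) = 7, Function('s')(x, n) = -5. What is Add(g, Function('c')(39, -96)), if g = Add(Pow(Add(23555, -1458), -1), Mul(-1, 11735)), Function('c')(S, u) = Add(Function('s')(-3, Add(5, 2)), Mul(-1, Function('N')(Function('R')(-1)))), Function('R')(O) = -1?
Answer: Rational(-259573458, 22097) ≈ -11747.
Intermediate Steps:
Function('c')(S, u) = -12 (Function('c')(S, u) = Add(-5, Mul(-1, 7)) = Add(-5, -7) = -12)
g = Rational(-259308294, 22097) (g = Add(Pow(22097, -1), -11735) = Add(Rational(1, 22097), -11735) = Rational(-259308294, 22097) ≈ -11735.)
Add(g, Function('c')(39, -96)) = Add(Rational(-259308294, 22097), -12) = Rational(-259573458, 22097)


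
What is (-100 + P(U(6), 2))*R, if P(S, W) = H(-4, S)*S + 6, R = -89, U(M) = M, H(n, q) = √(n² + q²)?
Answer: 8366 - 1068*√13 ≈ 4515.3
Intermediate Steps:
P(S, W) = 6 + S*√(16 + S²) (P(S, W) = √((-4)² + S²)*S + 6 = √(16 + S²)*S + 6 = S*√(16 + S²) + 6 = 6 + S*√(16 + S²))
(-100 + P(U(6), 2))*R = (-100 + (6 + 6*√(16 + 6²)))*(-89) = (-100 + (6 + 6*√(16 + 36)))*(-89) = (-100 + (6 + 6*√52))*(-89) = (-100 + (6 + 6*(2*√13)))*(-89) = (-100 + (6 + 12*√13))*(-89) = (-94 + 12*√13)*(-89) = 8366 - 1068*√13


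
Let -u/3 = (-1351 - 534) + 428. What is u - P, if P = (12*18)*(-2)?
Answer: 4803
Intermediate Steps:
P = -432 (P = 216*(-2) = -432)
u = 4371 (u = -3*((-1351 - 534) + 428) = -3*(-1885 + 428) = -3*(-1457) = 4371)
u - P = 4371 - 1*(-432) = 4371 + 432 = 4803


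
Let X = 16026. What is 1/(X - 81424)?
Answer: -1/65398 ≈ -1.5291e-5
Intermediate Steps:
1/(X - 81424) = 1/(16026 - 81424) = 1/(-65398) = -1/65398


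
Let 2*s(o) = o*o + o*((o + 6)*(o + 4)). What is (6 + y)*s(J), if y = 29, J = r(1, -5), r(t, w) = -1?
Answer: -245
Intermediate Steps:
J = -1
s(o) = o**2/2 + o*(4 + o)*(6 + o)/2 (s(o) = (o*o + o*((o + 6)*(o + 4)))/2 = (o**2 + o*((6 + o)*(4 + o)))/2 = (o**2 + o*((4 + o)*(6 + o)))/2 = (o**2 + o*(4 + o)*(6 + o))/2 = o**2/2 + o*(4 + o)*(6 + o)/2)
(6 + y)*s(J) = (6 + 29)*((1/2)*(-1)*(24 + (-1)**2 + 11*(-1))) = 35*((1/2)*(-1)*(24 + 1 - 11)) = 35*((1/2)*(-1)*14) = 35*(-7) = -245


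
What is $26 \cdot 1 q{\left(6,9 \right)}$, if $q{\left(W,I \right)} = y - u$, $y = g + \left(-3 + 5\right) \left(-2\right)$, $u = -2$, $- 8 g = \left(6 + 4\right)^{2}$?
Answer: $-377$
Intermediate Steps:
$g = - \frac{25}{2}$ ($g = - \frac{\left(6 + 4\right)^{2}}{8} = - \frac{10^{2}}{8} = \left(- \frac{1}{8}\right) 100 = - \frac{25}{2} \approx -12.5$)
$y = - \frac{33}{2}$ ($y = - \frac{25}{2} + \left(-3 + 5\right) \left(-2\right) = - \frac{25}{2} + 2 \left(-2\right) = - \frac{25}{2} - 4 = - \frac{33}{2} \approx -16.5$)
$q{\left(W,I \right)} = - \frac{29}{2}$ ($q{\left(W,I \right)} = - \frac{33}{2} - -2 = - \frac{33}{2} + 2 = - \frac{29}{2}$)
$26 \cdot 1 q{\left(6,9 \right)} = 26 \cdot 1 \left(- \frac{29}{2}\right) = 26 \left(- \frac{29}{2}\right) = -377$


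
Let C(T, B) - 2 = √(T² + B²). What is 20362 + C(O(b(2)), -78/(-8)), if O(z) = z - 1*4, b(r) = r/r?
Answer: 20364 + 3*√185/4 ≈ 20374.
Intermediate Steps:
b(r) = 1
O(z) = -4 + z (O(z) = z - 4 = -4 + z)
C(T, B) = 2 + √(B² + T²) (C(T, B) = 2 + √(T² + B²) = 2 + √(B² + T²))
20362 + C(O(b(2)), -78/(-8)) = 20362 + (2 + √((-78/(-8))² + (-4 + 1)²)) = 20362 + (2 + √((-78*(-⅛))² + (-3)²)) = 20362 + (2 + √((39/4)² + 9)) = 20362 + (2 + √(1521/16 + 9)) = 20362 + (2 + √(1665/16)) = 20362 + (2 + 3*√185/4) = 20364 + 3*√185/4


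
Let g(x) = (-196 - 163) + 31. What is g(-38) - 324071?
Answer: -324399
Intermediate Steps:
g(x) = -328 (g(x) = -359 + 31 = -328)
g(-38) - 324071 = -328 - 324071 = -324399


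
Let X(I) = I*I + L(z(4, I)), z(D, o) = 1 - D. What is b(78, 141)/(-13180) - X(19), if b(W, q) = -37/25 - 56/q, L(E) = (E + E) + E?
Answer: -16353737383/46459500 ≈ -352.00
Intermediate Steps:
L(E) = 3*E (L(E) = 2*E + E = 3*E)
b(W, q) = -37/25 - 56/q (b(W, q) = -37*1/25 - 56/q = -37/25 - 56/q)
X(I) = -9 + I² (X(I) = I*I + 3*(1 - 1*4) = I² + 3*(1 - 4) = I² + 3*(-3) = I² - 9 = -9 + I²)
b(78, 141)/(-13180) - X(19) = (-37/25 - 56/141)/(-13180) - (-9 + 19²) = (-37/25 - 56*1/141)*(-1/13180) - (-9 + 361) = (-37/25 - 56/141)*(-1/13180) - 1*352 = -6617/3525*(-1/13180) - 352 = 6617/46459500 - 352 = -16353737383/46459500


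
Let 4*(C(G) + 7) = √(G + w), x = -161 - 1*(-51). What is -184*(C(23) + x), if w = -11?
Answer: 21528 - 92*√3 ≈ 21369.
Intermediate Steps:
x = -110 (x = -161 + 51 = -110)
C(G) = -7 + √(-11 + G)/4 (C(G) = -7 + √(G - 11)/4 = -7 + √(-11 + G)/4)
-184*(C(23) + x) = -184*((-7 + √(-11 + 23)/4) - 110) = -184*((-7 + √12/4) - 110) = -184*((-7 + (2*√3)/4) - 110) = -184*((-7 + √3/2) - 110) = -184*(-117 + √3/2) = 21528 - 92*√3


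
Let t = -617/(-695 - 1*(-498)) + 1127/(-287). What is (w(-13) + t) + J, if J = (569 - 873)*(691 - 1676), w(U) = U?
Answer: 2418465459/8077 ≈ 2.9943e+5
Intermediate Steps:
t = -6420/8077 (t = -617/(-695 + 498) + 1127*(-1/287) = -617/(-197) - 161/41 = -617*(-1/197) - 161/41 = 617/197 - 161/41 = -6420/8077 ≈ -0.79485)
J = 299440 (J = -304*(-985) = 299440)
(w(-13) + t) + J = (-13 - 6420/8077) + 299440 = -111421/8077 + 299440 = 2418465459/8077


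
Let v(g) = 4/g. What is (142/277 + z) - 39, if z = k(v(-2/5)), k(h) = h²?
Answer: 17039/277 ≈ 61.513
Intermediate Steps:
z = 100 (z = (4/((-2/5)))² = (4/(((⅕)*(-2))))² = (4/(-⅖))² = (4*(-5/2))² = (-10)² = 100)
(142/277 + z) - 39 = (142/277 + 100) - 39 = 27842/277 - 39 = 17039/277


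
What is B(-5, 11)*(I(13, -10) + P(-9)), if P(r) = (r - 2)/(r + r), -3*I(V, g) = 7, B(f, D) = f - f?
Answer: 0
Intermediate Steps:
B(f, D) = 0
I(V, g) = -7/3 (I(V, g) = -1/3*7 = -7/3)
P(r) = (-2 + r)/(2*r) (P(r) = (-2 + r)/((2*r)) = (-2 + r)*(1/(2*r)) = (-2 + r)/(2*r))
B(-5, 11)*(I(13, -10) + P(-9)) = 0*(-7/3 + (1/2)*(-2 - 9)/(-9)) = 0*(-7/3 + (1/2)*(-1/9)*(-11)) = 0*(-7/3 + 11/18) = 0*(-31/18) = 0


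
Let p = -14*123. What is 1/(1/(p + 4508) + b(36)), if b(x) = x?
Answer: 2786/100297 ≈ 0.027777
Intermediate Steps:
p = -1722
1/(1/(p + 4508) + b(36)) = 1/(1/(-1722 + 4508) + 36) = 1/(1/2786 + 36) = 1/(100297/2786) = 2786/100297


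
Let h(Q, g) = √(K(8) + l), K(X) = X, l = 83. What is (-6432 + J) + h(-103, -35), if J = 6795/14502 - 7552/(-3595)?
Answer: -111732126317/17378230 + √91 ≈ -6419.9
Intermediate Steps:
J = 44649043/17378230 (J = 6795*(1/14502) - 7552*(-1/3595) = 2265/4834 + 7552/3595 = 44649043/17378230 ≈ 2.5693)
h(Q, g) = √91 (h(Q, g) = √(8 + 83) = √91)
(-6432 + J) + h(-103, -35) = (-6432 + 44649043/17378230) + √91 = -111732126317/17378230 + √91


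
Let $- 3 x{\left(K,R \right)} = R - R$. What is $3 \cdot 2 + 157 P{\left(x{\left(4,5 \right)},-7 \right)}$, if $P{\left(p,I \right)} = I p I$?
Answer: $6$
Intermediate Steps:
$x{\left(K,R \right)} = 0$ ($x{\left(K,R \right)} = - \frac{R - R}{3} = \left(- \frac{1}{3}\right) 0 = 0$)
$P{\left(p,I \right)} = p I^{2}$
$3 \cdot 2 + 157 P{\left(x{\left(4,5 \right)},-7 \right)} = 3 \cdot 2 + 157 \cdot 0 \left(-7\right)^{2} = 6 + 157 \cdot 0 \cdot 49 = 6 + 157 \cdot 0 = 6 + 0 = 6$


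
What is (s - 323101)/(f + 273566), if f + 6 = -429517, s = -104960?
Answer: 428061/155957 ≈ 2.7447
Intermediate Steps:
f = -429523 (f = -6 - 429517 = -429523)
(s - 323101)/(f + 273566) = (-104960 - 323101)/(-429523 + 273566) = -428061/(-155957) = -428061*(-1/155957) = 428061/155957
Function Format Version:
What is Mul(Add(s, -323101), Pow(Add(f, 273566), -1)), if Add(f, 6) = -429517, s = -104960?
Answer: Rational(428061, 155957) ≈ 2.7447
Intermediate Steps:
f = -429523 (f = Add(-6, -429517) = -429523)
Mul(Add(s, -323101), Pow(Add(f, 273566), -1)) = Mul(Add(-104960, -323101), Pow(Add(-429523, 273566), -1)) = Mul(-428061, Pow(-155957, -1)) = Mul(-428061, Rational(-1, 155957)) = Rational(428061, 155957)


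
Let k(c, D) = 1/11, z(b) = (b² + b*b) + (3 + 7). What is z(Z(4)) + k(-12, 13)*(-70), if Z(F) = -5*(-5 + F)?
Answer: 590/11 ≈ 53.636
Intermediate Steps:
Z(F) = 25 - 5*F
z(b) = 10 + 2*b² (z(b) = (b² + b²) + 10 = 2*b² + 10 = 10 + 2*b²)
k(c, D) = 1/11
z(Z(4)) + k(-12, 13)*(-70) = (10 + 2*(25 - 5*4)²) + (1/11)*(-70) = (10 + 2*(25 - 20)²) - 70/11 = (10 + 2*5²) - 70/11 = (10 + 2*25) - 70/11 = (10 + 50) - 70/11 = 60 - 70/11 = 590/11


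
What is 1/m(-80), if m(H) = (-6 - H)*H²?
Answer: 1/473600 ≈ 2.1115e-6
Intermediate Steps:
m(H) = H²*(-6 - H)
1/m(-80) = 1/((-80)²*(-6 - 1*(-80))) = 1/(6400*(-6 + 80)) = 1/(6400*74) = 1/473600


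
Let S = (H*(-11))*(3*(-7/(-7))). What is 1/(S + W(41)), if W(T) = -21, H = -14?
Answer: 1/441 ≈ 0.0022676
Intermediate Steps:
S = 462 (S = (-14*(-11))*(3*(-7/(-7))) = 154*(3*(-7*(-⅐))) = 154*(3*1) = 154*3 = 462)
1/(S + W(41)) = 1/(462 - 21) = 1/441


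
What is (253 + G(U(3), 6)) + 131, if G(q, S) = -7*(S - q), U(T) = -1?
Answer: 335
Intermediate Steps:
G(q, S) = -7*S + 7*q
(253 + G(U(3), 6)) + 131 = (253 + (-7*6 + 7*(-1))) + 131 = (253 + (-42 - 7)) + 131 = (253 - 49) + 131 = 204 + 131 = 335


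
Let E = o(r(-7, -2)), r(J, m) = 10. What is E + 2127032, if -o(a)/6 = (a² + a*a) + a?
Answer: 2125772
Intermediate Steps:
o(a) = -12*a² - 6*a (o(a) = -6*((a² + a*a) + a) = -6*((a² + a²) + a) = -6*(2*a² + a) = -6*(a + 2*a²) = -12*a² - 6*a)
E = -1260 (E = -6*10*(1 + 2*10) = -6*10*(1 + 20) = -6*10*21 = -1260)
E + 2127032 = -1260 + 2127032 = 2125772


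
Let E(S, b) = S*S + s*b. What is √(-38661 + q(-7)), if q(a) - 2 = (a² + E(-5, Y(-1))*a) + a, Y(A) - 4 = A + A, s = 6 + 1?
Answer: I*√38890 ≈ 197.21*I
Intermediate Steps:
s = 7
Y(A) = 4 + 2*A (Y(A) = 4 + (A + A) = 4 + 2*A)
E(S, b) = S² + 7*b (E(S, b) = S*S + 7*b = S² + 7*b)
q(a) = 2 + a² + 40*a (q(a) = 2 + ((a² + ((-5)² + 7*(4 + 2*(-1)))*a) + a) = 2 + ((a² + (25 + 7*(4 - 2))*a) + a) = 2 + ((a² + (25 + 7*2)*a) + a) = 2 + ((a² + (25 + 14)*a) + a) = 2 + ((a² + 39*a) + a) = 2 + (a² + 40*a) = 2 + a² + 40*a)
√(-38661 + q(-7)) = √(-38661 + (2 + (-7)² + 40*(-7))) = √(-38661 + (2 + 49 - 280)) = √(-38661 - 229) = √(-38890) = I*√38890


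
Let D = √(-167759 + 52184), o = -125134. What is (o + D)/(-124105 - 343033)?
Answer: 62567/233569 - 5*I*√4623/467138 ≈ 0.26787 - 0.00072776*I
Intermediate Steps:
D = 5*I*√4623 (D = √(-115575) = 5*I*√4623 ≈ 339.96*I)
(o + D)/(-124105 - 343033) = (-125134 + 5*I*√4623)/(-124105 - 343033) = (-125134 + 5*I*√4623)/(-467138) = (-125134 + 5*I*√4623)*(-1/467138) = 62567/233569 - 5*I*√4623/467138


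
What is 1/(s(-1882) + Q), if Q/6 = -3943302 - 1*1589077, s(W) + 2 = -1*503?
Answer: -1/33194779 ≈ -3.0125e-8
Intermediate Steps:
s(W) = -505 (s(W) = -2 - 1*503 = -2 - 503 = -505)
Q = -33194274 (Q = 6*(-3943302 - 1*1589077) = 6*(-3943302 - 1589077) = 6*(-5532379) = -33194274)
1/(s(-1882) + Q) = 1/(-505 - 33194274) = 1/(-33194779) = -1/33194779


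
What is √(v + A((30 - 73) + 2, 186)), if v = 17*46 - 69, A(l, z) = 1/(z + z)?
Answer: 7*√503409/186 ≈ 26.702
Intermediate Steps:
A(l, z) = 1/(2*z)
v = 713 (v = 782 - 69 = 713)
√(v + A((30 - 73) + 2, 186)) = √(713 + (½)/186) = √(713 + (½)*(1/186)) = √(713 + 1/372) = √(265237/372) = 7*√503409/186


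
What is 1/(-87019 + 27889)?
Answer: -1/59130 ≈ -1.6912e-5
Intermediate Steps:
1/(-87019 + 27889) = 1/(-59130) = -1/59130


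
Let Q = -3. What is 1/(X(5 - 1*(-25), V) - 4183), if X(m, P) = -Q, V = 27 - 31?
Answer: -1/4180 ≈ -0.00023923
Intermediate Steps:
V = -4
X(m, P) = 3 (X(m, P) = -1*(-3) = 3)
1/(X(5 - 1*(-25), V) - 4183) = 1/(3 - 4183) = 1/(-4180) = -1/4180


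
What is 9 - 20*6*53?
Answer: -6351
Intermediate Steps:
9 - 20*6*53 = 9 - 120*53 = 9 - 6360 = -6351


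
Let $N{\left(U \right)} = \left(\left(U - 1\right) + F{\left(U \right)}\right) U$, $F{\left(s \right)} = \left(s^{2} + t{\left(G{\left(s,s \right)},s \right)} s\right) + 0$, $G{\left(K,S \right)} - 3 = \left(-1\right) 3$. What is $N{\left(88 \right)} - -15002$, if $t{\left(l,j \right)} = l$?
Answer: $704130$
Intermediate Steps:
$G{\left(K,S \right)} = 0$ ($G{\left(K,S \right)} = 3 - 3 = 0$)
$F{\left(s \right)} = s^{2}$ ($F{\left(s \right)} = \left(s^{2} + 0 s\right) + 0 = \left(s^{2} + 0\right) + 0 = s^{2} + 0 = s^{2}$)
$N{\left(U \right)} = U \left(-1 + U + U^{2}\right)$ ($N{\left(U \right)} = \left(\left(U - 1\right) + U^{2}\right) U = \left(\left(-1 + U\right) + U^{2}\right) U = \left(-1 + U + U^{2}\right) U = U \left(-1 + U + U^{2}\right)$)
$N{\left(88 \right)} - -15002 = 88 \left(-1 + 88 + 88^{2}\right) - -15002 = 88 \left(-1 + 88 + 7744\right) + 15002 = 88 \cdot 7831 + 15002 = 689128 + 15002 = 704130$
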